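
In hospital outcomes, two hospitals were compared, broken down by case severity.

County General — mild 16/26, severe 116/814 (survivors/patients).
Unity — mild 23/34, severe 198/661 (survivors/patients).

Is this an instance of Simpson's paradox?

Mild: County General 16/26 = 61.5%, Unity 23/34 = 67.6% → Unity
Severe: County General 116/814 = 14.3%, Unity 198/661 = 30.0% → Unity
Overall: County General 132/840 = 15.7%, Unity 221/695 = 31.8% → Unity
Unity wins overall and in every case group — no reversal.

No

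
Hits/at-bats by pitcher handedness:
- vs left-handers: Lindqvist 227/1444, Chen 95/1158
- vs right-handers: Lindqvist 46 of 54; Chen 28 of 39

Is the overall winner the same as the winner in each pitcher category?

Yes

Vs left-handers: Lindqvist 227/1444 = 15.7%, Chen 95/1158 = 8.2% → Lindqvist
Vs right-handers: Lindqvist 46/54 = 85.2%, Chen 28/39 = 71.8% → Lindqvist
Overall: Lindqvist 273/1498 = 18.2%, Chen 123/1197 = 10.3% → Lindqvist
Lindqvist wins overall and in every pitcher group — no reversal.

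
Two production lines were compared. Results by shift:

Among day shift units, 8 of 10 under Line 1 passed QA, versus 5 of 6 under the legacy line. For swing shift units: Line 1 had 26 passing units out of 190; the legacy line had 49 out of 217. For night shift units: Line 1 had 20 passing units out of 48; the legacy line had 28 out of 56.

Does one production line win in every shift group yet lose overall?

No

Day shift: Line 1 8/10 = 80.0%, the legacy line 5/6 = 83.3% → the legacy line
Swing shift: Line 1 26/190 = 13.7%, the legacy line 49/217 = 22.6% → the legacy line
Night shift: Line 1 20/48 = 41.7%, the legacy line 28/56 = 50.0% → the legacy line
Overall: Line 1 54/248 = 21.8%, the legacy line 82/279 = 29.4% → the legacy line
The legacy line wins overall and in every shift group — no reversal.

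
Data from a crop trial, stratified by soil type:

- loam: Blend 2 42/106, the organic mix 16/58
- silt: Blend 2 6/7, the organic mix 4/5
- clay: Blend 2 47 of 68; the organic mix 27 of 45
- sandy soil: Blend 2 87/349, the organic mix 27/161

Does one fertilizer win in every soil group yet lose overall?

Loam: Blend 2 42/106 = 39.6%, the organic mix 16/58 = 27.6% → Blend 2
Silt: Blend 2 6/7 = 85.7%, the organic mix 4/5 = 80.0% → Blend 2
Clay: Blend 2 47/68 = 69.1%, the organic mix 27/45 = 60.0% → Blend 2
Sandy soil: Blend 2 87/349 = 24.9%, the organic mix 27/161 = 16.8% → Blend 2
Overall: Blend 2 182/530 = 34.3%, the organic mix 74/269 = 27.5% → Blend 2
Blend 2 wins overall and in every soil group — no reversal.

No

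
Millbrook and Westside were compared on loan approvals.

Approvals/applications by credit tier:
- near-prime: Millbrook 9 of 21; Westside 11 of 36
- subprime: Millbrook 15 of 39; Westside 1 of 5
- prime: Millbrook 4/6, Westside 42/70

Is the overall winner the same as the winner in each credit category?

Near-prime: Millbrook 9/21 = 42.9%, Westside 11/36 = 30.6% → Millbrook
Subprime: Millbrook 15/39 = 38.5%, Westside 1/5 = 20.0% → Millbrook
Prime: Millbrook 4/6 = 66.7%, Westside 42/70 = 60.0% → Millbrook
Overall: Millbrook 28/66 = 42.4%, Westside 54/111 = 48.6% → Westside
Millbrook wins each credit group but Westside wins overall — the comparison reverses. Millbrook's applications skew toward subprime, which has a lower base rate.

No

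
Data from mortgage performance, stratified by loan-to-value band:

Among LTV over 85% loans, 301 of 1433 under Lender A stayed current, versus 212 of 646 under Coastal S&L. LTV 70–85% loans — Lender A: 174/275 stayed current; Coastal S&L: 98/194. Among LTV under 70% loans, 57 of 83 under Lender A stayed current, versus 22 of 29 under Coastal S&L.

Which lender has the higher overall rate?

Coastal S&L

LTV over 85%: Lender A 301/1433 = 21.0%, Coastal S&L 212/646 = 32.8% → Coastal S&L
LTV 70–85%: Lender A 174/275 = 63.3%, Coastal S&L 98/194 = 50.5% → Lender A
LTV under 70%: Lender A 57/83 = 68.7%, Coastal S&L 22/29 = 75.9% → Coastal S&L
Overall: Lender A 532/1791 = 29.7%, Coastal S&L 332/869 = 38.2% → Coastal S&L
(Neither sweeps every loan-to-value group, but Coastal S&L has the higher pooled rate.)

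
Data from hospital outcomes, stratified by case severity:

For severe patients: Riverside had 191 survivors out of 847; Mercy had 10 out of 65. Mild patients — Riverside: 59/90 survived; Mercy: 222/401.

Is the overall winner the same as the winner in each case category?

Severe: Riverside 191/847 = 22.6%, Mercy 10/65 = 15.4% → Riverside
Mild: Riverside 59/90 = 65.6%, Mercy 222/401 = 55.4% → Riverside
Overall: Riverside 250/937 = 26.7%, Mercy 232/466 = 49.8% → Mercy
Riverside wins each case group but Mercy wins overall — the comparison reverses. Riverside's patients skew toward severe, which has a lower base rate.

No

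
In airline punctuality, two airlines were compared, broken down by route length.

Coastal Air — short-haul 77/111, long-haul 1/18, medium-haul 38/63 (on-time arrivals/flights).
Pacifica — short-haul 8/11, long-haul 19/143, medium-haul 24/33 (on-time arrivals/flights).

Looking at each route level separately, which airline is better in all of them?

Short-haul: Coastal Air 77/111 = 69.4%, Pacifica 8/11 = 72.7% → Pacifica
Long-haul: Coastal Air 1/18 = 5.6%, Pacifica 19/143 = 13.3% → Pacifica
Medium-haul: Coastal Air 38/63 = 60.3%, Pacifica 24/33 = 72.7% → Pacifica
Pacifica has the higher rate in all 3 groups.

Pacifica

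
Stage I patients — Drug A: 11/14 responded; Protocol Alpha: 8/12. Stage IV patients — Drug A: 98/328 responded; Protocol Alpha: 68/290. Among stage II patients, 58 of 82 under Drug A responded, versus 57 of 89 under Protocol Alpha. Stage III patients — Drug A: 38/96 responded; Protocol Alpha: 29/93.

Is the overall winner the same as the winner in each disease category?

Yes

Stage I: Drug A 11/14 = 78.6%, Protocol Alpha 8/12 = 66.7% → Drug A
Stage IV: Drug A 98/328 = 29.9%, Protocol Alpha 68/290 = 23.4% → Drug A
Stage II: Drug A 58/82 = 70.7%, Protocol Alpha 57/89 = 64.0% → Drug A
Stage III: Drug A 38/96 = 39.6%, Protocol Alpha 29/93 = 31.2% → Drug A
Overall: Drug A 205/520 = 39.4%, Protocol Alpha 162/484 = 33.5% → Drug A
Drug A wins overall and in every disease group — no reversal.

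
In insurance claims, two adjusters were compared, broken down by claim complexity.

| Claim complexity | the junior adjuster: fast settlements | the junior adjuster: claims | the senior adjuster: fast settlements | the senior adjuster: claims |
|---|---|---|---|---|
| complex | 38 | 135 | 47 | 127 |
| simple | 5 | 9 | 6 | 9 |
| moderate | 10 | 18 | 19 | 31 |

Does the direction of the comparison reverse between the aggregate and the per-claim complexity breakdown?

No

Complex: the junior adjuster 38/135 = 28.1%, the senior adjuster 47/127 = 37.0% → the senior adjuster
Simple: the junior adjuster 5/9 = 55.6%, the senior adjuster 6/9 = 66.7% → the senior adjuster
Moderate: the junior adjuster 10/18 = 55.6%, the senior adjuster 19/31 = 61.3% → the senior adjuster
Overall: the junior adjuster 53/162 = 32.7%, the senior adjuster 72/167 = 43.1% → the senior adjuster
The senior adjuster wins overall and in every claim group — no reversal.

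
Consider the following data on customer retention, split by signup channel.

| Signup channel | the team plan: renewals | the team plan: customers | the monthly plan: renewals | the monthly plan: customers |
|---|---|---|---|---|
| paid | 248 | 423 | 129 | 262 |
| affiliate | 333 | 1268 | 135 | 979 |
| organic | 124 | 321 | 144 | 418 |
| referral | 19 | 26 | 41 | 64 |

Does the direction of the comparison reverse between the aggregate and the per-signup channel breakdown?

Paid: the team plan 248/423 = 58.6%, the monthly plan 129/262 = 49.2% → the team plan
Affiliate: the team plan 333/1268 = 26.3%, the monthly plan 135/979 = 13.8% → the team plan
Organic: the team plan 124/321 = 38.6%, the monthly plan 144/418 = 34.4% → the team plan
Referral: the team plan 19/26 = 73.1%, the monthly plan 41/64 = 64.1% → the team plan
Overall: the team plan 724/2038 = 35.5%, the monthly plan 449/1723 = 26.1% → the team plan
The team plan wins overall and in every signup group — no reversal.

No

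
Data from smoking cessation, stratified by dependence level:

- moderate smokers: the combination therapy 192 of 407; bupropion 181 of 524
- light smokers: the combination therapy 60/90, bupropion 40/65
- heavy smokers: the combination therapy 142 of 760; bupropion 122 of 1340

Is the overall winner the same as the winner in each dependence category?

Moderate smokers: the combination therapy 192/407 = 47.2%, bupropion 181/524 = 34.5% → the combination therapy
Light smokers: the combination therapy 60/90 = 66.7%, bupropion 40/65 = 61.5% → the combination therapy
Heavy smokers: the combination therapy 142/760 = 18.7%, bupropion 122/1340 = 9.1% → the combination therapy
Overall: the combination therapy 394/1257 = 31.3%, bupropion 343/1929 = 17.8% → the combination therapy
The combination therapy wins overall and in every dependence group — no reversal.

Yes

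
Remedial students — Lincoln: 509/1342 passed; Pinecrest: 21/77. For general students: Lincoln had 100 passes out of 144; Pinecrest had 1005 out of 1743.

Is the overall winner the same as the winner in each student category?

No

Remedial: Lincoln 509/1342 = 37.9%, Pinecrest 21/77 = 27.3% → Lincoln
General: Lincoln 100/144 = 69.4%, Pinecrest 1005/1743 = 57.7% → Lincoln
Overall: Lincoln 609/1486 = 41.0%, Pinecrest 1026/1820 = 56.4% → Pinecrest
Lincoln wins each student group but Pinecrest wins overall — the comparison reverses. Lincoln's students skew toward remedial, which has a lower base rate.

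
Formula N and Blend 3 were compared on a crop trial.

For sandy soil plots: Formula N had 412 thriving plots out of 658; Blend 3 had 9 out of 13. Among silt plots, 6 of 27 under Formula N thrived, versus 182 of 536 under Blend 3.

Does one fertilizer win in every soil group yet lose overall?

Sandy soil: Formula N 412/658 = 62.6%, Blend 3 9/13 = 69.2% → Blend 3
Silt: Formula N 6/27 = 22.2%, Blend 3 182/536 = 34.0% → Blend 3
Overall: Formula N 418/685 = 61.0%, Blend 3 191/549 = 34.8% → Formula N
Blend 3 wins each soil group but Formula N wins overall — the comparison reverses. Blend 3's plots skew toward silt, which has a lower base rate.

Yes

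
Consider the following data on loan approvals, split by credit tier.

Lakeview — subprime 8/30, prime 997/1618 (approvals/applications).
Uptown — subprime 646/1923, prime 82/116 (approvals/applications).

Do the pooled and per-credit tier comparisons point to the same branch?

Subprime: Lakeview 8/30 = 26.7%, Uptown 646/1923 = 33.6% → Uptown
Prime: Lakeview 997/1618 = 61.6%, Uptown 82/116 = 70.7% → Uptown
Overall: Lakeview 1005/1648 = 61.0%, Uptown 728/2039 = 35.7% → Lakeview
Uptown wins each credit group but Lakeview wins overall — the comparison reverses. Uptown's applications skew toward subprime, which has a lower base rate.

No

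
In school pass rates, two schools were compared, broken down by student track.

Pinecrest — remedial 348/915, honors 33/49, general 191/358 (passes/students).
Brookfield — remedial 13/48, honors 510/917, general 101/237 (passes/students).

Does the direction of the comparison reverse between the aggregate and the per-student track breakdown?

Yes

Remedial: Pinecrest 348/915 = 38.0%, Brookfield 13/48 = 27.1% → Pinecrest
Honors: Pinecrest 33/49 = 67.3%, Brookfield 510/917 = 55.6% → Pinecrest
General: Pinecrest 191/358 = 53.4%, Brookfield 101/237 = 42.6% → Pinecrest
Overall: Pinecrest 572/1322 = 43.3%, Brookfield 624/1202 = 51.9% → Brookfield
Pinecrest wins each student group but Brookfield wins overall — the comparison reverses. Pinecrest's students skew toward remedial, which has a lower base rate.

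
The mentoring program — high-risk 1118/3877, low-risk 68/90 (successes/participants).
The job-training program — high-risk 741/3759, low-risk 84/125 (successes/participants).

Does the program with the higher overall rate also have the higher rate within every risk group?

High-risk: the mentoring program 1118/3877 = 28.8%, the job-training program 741/3759 = 19.7% → the mentoring program
Low-risk: the mentoring program 68/90 = 75.6%, the job-training program 84/125 = 67.2% → the mentoring program
Overall: the mentoring program 1186/3967 = 29.9%, the job-training program 825/3884 = 21.2% → the mentoring program
The mentoring program wins overall and in every risk group — no reversal.

Yes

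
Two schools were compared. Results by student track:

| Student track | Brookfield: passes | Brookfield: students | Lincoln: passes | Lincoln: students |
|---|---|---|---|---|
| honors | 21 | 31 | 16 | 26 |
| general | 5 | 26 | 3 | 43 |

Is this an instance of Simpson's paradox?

No

Honors: Brookfield 21/31 = 67.7%, Lincoln 16/26 = 61.5% → Brookfield
General: Brookfield 5/26 = 19.2%, Lincoln 3/43 = 7.0% → Brookfield
Overall: Brookfield 26/57 = 45.6%, Lincoln 19/69 = 27.5% → Brookfield
Brookfield wins overall and in every student group — no reversal.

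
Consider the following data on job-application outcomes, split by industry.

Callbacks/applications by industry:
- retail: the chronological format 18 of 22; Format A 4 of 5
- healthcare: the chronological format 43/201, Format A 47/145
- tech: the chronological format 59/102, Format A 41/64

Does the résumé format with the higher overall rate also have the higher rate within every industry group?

Retail: the chronological format 18/22 = 81.8%, Format A 4/5 = 80.0% → the chronological format
Healthcare: the chronological format 43/201 = 21.4%, Format A 47/145 = 32.4% → Format A
Tech: the chronological format 59/102 = 57.8%, Format A 41/64 = 64.1% → Format A
Overall: the chronological format 120/325 = 36.9%, Format A 92/214 = 43.0% → Format A
Neither sweeps: the chronological format wins 1 of 3 groups, Format A wins 2. Format A wins overall but not every group — no Simpson reversal.

No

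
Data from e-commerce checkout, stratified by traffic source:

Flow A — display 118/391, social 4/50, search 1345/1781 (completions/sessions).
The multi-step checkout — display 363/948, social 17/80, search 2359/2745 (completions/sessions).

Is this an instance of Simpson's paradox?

Display: Flow A 118/391 = 30.2%, the multi-step checkout 363/948 = 38.3% → the multi-step checkout
Social: Flow A 4/50 = 8.0%, the multi-step checkout 17/80 = 21.2% → the multi-step checkout
Search: Flow A 1345/1781 = 75.5%, the multi-step checkout 2359/2745 = 85.9% → the multi-step checkout
Overall: Flow A 1467/2222 = 66.0%, the multi-step checkout 2739/3773 = 72.6% → the multi-step checkout
The multi-step checkout wins overall and in every traffic group — no reversal.

No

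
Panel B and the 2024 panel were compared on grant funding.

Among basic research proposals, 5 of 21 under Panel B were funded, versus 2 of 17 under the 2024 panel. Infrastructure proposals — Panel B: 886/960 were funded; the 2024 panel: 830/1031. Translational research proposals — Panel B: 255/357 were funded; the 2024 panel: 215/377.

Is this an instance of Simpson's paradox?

Basic research: Panel B 5/21 = 23.8%, the 2024 panel 2/17 = 11.8% → Panel B
Infrastructure: Panel B 886/960 = 92.3%, the 2024 panel 830/1031 = 80.5% → Panel B
Translational research: Panel B 255/357 = 71.4%, the 2024 panel 215/377 = 57.0% → Panel B
Overall: Panel B 1146/1338 = 85.7%, the 2024 panel 1047/1425 = 73.5% → Panel B
Panel B wins overall and in every proposal group — no reversal.

No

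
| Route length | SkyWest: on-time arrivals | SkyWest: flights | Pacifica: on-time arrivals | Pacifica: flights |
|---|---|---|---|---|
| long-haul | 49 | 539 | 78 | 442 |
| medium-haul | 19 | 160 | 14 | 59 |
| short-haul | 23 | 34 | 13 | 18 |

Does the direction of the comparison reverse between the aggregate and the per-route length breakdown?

No

Long-haul: SkyWest 49/539 = 9.1%, Pacifica 78/442 = 17.6% → Pacifica
Medium-haul: SkyWest 19/160 = 11.9%, Pacifica 14/59 = 23.7% → Pacifica
Short-haul: SkyWest 23/34 = 67.6%, Pacifica 13/18 = 72.2% → Pacifica
Overall: SkyWest 91/733 = 12.4%, Pacifica 105/519 = 20.2% → Pacifica
Pacifica wins overall and in every route group — no reversal.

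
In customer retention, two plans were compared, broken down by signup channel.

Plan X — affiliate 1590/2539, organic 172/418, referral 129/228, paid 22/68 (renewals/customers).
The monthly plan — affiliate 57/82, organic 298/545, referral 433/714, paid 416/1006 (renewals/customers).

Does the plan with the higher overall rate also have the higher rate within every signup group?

Affiliate: Plan X 1590/2539 = 62.6%, the monthly plan 57/82 = 69.5% → the monthly plan
Organic: Plan X 172/418 = 41.1%, the monthly plan 298/545 = 54.7% → the monthly plan
Referral: Plan X 129/228 = 56.6%, the monthly plan 433/714 = 60.6% → the monthly plan
Paid: Plan X 22/68 = 32.4%, the monthly plan 416/1006 = 41.4% → the monthly plan
Overall: Plan X 1913/3253 = 58.8%, the monthly plan 1204/2347 = 51.3% → Plan X
The monthly plan wins each signup group but Plan X wins overall — the comparison reverses. The monthly plan's customers skew toward paid, which has a lower base rate.

No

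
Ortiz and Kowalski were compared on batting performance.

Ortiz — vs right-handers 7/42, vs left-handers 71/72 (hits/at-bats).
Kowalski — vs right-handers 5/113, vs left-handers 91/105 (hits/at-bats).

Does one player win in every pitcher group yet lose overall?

Vs right-handers: Ortiz 7/42 = 16.7%, Kowalski 5/113 = 4.4% → Ortiz
Vs left-handers: Ortiz 71/72 = 98.6%, Kowalski 91/105 = 86.7% → Ortiz
Overall: Ortiz 78/114 = 68.4%, Kowalski 96/218 = 44.0% → Ortiz
Ortiz wins overall and in every pitcher group — no reversal.

No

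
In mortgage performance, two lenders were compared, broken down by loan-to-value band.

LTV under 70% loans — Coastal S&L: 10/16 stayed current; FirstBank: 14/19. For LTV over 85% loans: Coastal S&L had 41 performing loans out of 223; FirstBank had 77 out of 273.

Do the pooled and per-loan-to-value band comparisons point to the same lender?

LTV under 70%: Coastal S&L 10/16 = 62.5%, FirstBank 14/19 = 73.7% → FirstBank
LTV over 85%: Coastal S&L 41/223 = 18.4%, FirstBank 77/273 = 28.2% → FirstBank
Overall: Coastal S&L 51/239 = 21.3%, FirstBank 91/292 = 31.2% → FirstBank
FirstBank wins overall and in every loan-to-value group — no reversal.

Yes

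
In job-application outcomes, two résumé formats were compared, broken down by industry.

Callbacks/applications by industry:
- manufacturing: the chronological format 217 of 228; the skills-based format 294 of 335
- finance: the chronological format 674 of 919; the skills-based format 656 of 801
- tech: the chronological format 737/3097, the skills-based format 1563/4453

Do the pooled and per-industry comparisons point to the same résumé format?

Manufacturing: the chronological format 217/228 = 95.2%, the skills-based format 294/335 = 87.8% → the chronological format
Finance: the chronological format 674/919 = 73.3%, the skills-based format 656/801 = 81.9% → the skills-based format
Tech: the chronological format 737/3097 = 23.8%, the skills-based format 1563/4453 = 35.1% → the skills-based format
Overall: the chronological format 1628/4244 = 38.4%, the skills-based format 2513/5589 = 45.0% → the skills-based format
Neither sweeps: the chronological format wins 1 of 3 groups, the skills-based format wins 2. The skills-based format wins overall but not every group — no Simpson reversal.

No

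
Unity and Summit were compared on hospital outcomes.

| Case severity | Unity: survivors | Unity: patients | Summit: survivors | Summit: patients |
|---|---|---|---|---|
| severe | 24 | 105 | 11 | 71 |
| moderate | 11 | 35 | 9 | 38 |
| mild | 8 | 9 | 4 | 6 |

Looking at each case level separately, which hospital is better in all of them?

Unity

Severe: Unity 24/105 = 22.9%, Summit 11/71 = 15.5% → Unity
Moderate: Unity 11/35 = 31.4%, Summit 9/38 = 23.7% → Unity
Mild: Unity 8/9 = 88.9%, Summit 4/6 = 66.7% → Unity
Unity has the higher rate in all 3 groups.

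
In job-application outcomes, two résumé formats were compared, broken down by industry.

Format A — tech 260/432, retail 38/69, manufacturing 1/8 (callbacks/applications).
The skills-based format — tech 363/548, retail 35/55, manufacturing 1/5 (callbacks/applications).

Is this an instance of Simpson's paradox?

Tech: Format A 260/432 = 60.2%, the skills-based format 363/548 = 66.2% → the skills-based format
Retail: Format A 38/69 = 55.1%, the skills-based format 35/55 = 63.6% → the skills-based format
Manufacturing: Format A 1/8 = 12.5%, the skills-based format 1/5 = 20.0% → the skills-based format
Overall: Format A 299/509 = 58.7%, the skills-based format 399/608 = 65.6% → the skills-based format
The skills-based format wins overall and in every industry group — no reversal.

No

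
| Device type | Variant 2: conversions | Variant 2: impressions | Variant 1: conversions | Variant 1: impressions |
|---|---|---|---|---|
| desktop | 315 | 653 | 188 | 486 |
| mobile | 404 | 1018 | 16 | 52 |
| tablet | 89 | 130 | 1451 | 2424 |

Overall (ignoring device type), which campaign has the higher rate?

Variant 1

Desktop: Variant 2 315/653 = 48.2%, Variant 1 188/486 = 38.7% → Variant 2
Mobile: Variant 2 404/1018 = 39.7%, Variant 1 16/52 = 30.8% → Variant 2
Tablet: Variant 2 89/130 = 68.5%, Variant 1 1451/2424 = 59.9% → Variant 2
Overall: Variant 2 808/1801 = 44.9%, Variant 1 1655/2962 = 55.9% → Variant 1
(Variant 2 wins every device group but Variant 1 wins overall — Variant 2's impressions skew toward the low-rate mobile group.)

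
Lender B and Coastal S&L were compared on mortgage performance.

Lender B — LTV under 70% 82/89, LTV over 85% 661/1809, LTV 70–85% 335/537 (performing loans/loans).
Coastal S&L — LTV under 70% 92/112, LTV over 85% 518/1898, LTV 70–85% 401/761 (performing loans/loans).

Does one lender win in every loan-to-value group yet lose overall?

No

LTV under 70%: Lender B 82/89 = 92.1%, Coastal S&L 92/112 = 82.1% → Lender B
LTV over 85%: Lender B 661/1809 = 36.5%, Coastal S&L 518/1898 = 27.3% → Lender B
LTV 70–85%: Lender B 335/537 = 62.4%, Coastal S&L 401/761 = 52.7% → Lender B
Overall: Lender B 1078/2435 = 44.3%, Coastal S&L 1011/2771 = 36.5% → Lender B
Lender B wins overall and in every loan-to-value group — no reversal.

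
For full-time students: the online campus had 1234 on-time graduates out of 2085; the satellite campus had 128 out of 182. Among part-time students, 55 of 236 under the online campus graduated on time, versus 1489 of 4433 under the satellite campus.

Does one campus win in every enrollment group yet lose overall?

Yes

Full-time: the online campus 1234/2085 = 59.2%, the satellite campus 128/182 = 70.3% → the satellite campus
Part-time: the online campus 55/236 = 23.3%, the satellite campus 1489/4433 = 33.6% → the satellite campus
Overall: the online campus 1289/2321 = 55.5%, the satellite campus 1617/4615 = 35.0% → the online campus
The satellite campus wins each enrollment group but the online campus wins overall — the comparison reverses. The satellite campus's students skew toward part-time, which has a lower base rate.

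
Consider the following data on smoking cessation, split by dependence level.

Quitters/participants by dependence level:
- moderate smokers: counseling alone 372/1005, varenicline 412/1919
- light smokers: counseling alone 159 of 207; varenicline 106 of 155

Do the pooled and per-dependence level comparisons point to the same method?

Moderate smokers: counseling alone 372/1005 = 37.0%, varenicline 412/1919 = 21.5% → counseling alone
Light smokers: counseling alone 159/207 = 76.8%, varenicline 106/155 = 68.4% → counseling alone
Overall: counseling alone 531/1212 = 43.8%, varenicline 518/2074 = 25.0% → counseling alone
Counseling alone wins overall and in every dependence group — no reversal.

Yes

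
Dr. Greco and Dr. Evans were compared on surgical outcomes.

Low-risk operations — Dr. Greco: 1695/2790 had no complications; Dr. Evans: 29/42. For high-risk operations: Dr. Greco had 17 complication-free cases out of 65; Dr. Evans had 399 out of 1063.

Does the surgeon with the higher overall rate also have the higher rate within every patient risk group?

Low-risk: Dr. Greco 1695/2790 = 60.8%, Dr. Evans 29/42 = 69.0% → Dr. Evans
High-risk: Dr. Greco 17/65 = 26.2%, Dr. Evans 399/1063 = 37.5% → Dr. Evans
Overall: Dr. Greco 1712/2855 = 60.0%, Dr. Evans 428/1105 = 38.7% → Dr. Greco
Dr. Evans wins each patient risk group but Dr. Greco wins overall — the comparison reverses. Dr. Evans's operations skew toward high-risk, which has a lower base rate.

No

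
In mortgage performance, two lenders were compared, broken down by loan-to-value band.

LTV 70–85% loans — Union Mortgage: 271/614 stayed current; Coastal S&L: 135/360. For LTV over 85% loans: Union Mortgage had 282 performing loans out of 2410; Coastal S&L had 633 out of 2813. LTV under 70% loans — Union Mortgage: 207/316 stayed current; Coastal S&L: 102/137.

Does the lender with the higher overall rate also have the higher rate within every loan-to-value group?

No

LTV 70–85%: Union Mortgage 271/614 = 44.1%, Coastal S&L 135/360 = 37.5% → Union Mortgage
LTV over 85%: Union Mortgage 282/2410 = 11.7%, Coastal S&L 633/2813 = 22.5% → Coastal S&L
LTV under 70%: Union Mortgage 207/316 = 65.5%, Coastal S&L 102/137 = 74.5% → Coastal S&L
Overall: Union Mortgage 760/3340 = 22.8%, Coastal S&L 870/3310 = 26.3% → Coastal S&L
Neither sweeps: Union Mortgage wins 1 of 3 groups, Coastal S&L wins 2. Coastal S&L wins overall but not every group — no Simpson reversal.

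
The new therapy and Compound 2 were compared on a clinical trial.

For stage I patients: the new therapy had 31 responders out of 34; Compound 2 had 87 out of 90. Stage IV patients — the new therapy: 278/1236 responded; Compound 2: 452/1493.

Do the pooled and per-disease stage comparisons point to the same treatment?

Stage I: the new therapy 31/34 = 91.2%, Compound 2 87/90 = 96.7% → Compound 2
Stage IV: the new therapy 278/1236 = 22.5%, Compound 2 452/1493 = 30.3% → Compound 2
Overall: the new therapy 309/1270 = 24.3%, Compound 2 539/1583 = 34.0% → Compound 2
Compound 2 wins overall and in every disease group — no reversal.

Yes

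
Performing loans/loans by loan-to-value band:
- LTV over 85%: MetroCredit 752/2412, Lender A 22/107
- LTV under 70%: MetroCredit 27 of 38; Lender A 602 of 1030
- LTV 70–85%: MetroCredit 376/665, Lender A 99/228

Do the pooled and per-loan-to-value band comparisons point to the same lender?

No

LTV over 85%: MetroCredit 752/2412 = 31.2%, Lender A 22/107 = 20.6% → MetroCredit
LTV under 70%: MetroCredit 27/38 = 71.1%, Lender A 602/1030 = 58.4% → MetroCredit
LTV 70–85%: MetroCredit 376/665 = 56.5%, Lender A 99/228 = 43.4% → MetroCredit
Overall: MetroCredit 1155/3115 = 37.1%, Lender A 723/1365 = 53.0% → Lender A
MetroCredit wins each loan-to-value group but Lender A wins overall — the comparison reverses. MetroCredit's loans skew toward LTV over 85%, which has a lower base rate.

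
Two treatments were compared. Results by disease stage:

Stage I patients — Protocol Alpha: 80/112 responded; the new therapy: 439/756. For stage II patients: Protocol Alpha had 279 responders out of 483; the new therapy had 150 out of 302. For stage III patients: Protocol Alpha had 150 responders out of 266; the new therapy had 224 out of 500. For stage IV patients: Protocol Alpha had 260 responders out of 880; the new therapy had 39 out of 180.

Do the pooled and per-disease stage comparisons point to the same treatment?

No

Stage I: Protocol Alpha 80/112 = 71.4%, the new therapy 439/756 = 58.1% → Protocol Alpha
Stage II: Protocol Alpha 279/483 = 57.8%, the new therapy 150/302 = 49.7% → Protocol Alpha
Stage III: Protocol Alpha 150/266 = 56.4%, the new therapy 224/500 = 44.8% → Protocol Alpha
Stage IV: Protocol Alpha 260/880 = 29.5%, the new therapy 39/180 = 21.7% → Protocol Alpha
Overall: Protocol Alpha 769/1741 = 44.2%, the new therapy 852/1738 = 49.0% → the new therapy
Protocol Alpha wins each disease group but the new therapy wins overall — the comparison reverses. Protocol Alpha's patients skew toward stage IV, which has a lower base rate.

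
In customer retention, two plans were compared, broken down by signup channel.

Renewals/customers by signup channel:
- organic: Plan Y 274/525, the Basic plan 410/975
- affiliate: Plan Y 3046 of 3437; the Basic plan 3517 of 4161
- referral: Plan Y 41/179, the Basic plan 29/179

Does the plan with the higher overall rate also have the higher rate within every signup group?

Organic: Plan Y 274/525 = 52.2%, the Basic plan 410/975 = 42.1% → Plan Y
Affiliate: Plan Y 3046/3437 = 88.6%, the Basic plan 3517/4161 = 84.5% → Plan Y
Referral: Plan Y 41/179 = 22.9%, the Basic plan 29/179 = 16.2% → Plan Y
Overall: Plan Y 3361/4141 = 81.2%, the Basic plan 3956/5315 = 74.4% → Plan Y
Plan Y wins overall and in every signup group — no reversal.

Yes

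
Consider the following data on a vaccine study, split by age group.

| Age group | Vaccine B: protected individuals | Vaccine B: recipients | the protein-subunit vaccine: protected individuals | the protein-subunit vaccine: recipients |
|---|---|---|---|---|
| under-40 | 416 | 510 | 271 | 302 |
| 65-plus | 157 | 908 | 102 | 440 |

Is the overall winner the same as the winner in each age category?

Under-40: Vaccine B 416/510 = 81.6%, the protein-subunit vaccine 271/302 = 89.7% → the protein-subunit vaccine
65-plus: Vaccine B 157/908 = 17.3%, the protein-subunit vaccine 102/440 = 23.2% → the protein-subunit vaccine
Overall: Vaccine B 573/1418 = 40.4%, the protein-subunit vaccine 373/742 = 50.3% → the protein-subunit vaccine
The protein-subunit vaccine wins overall and in every age group — no reversal.

Yes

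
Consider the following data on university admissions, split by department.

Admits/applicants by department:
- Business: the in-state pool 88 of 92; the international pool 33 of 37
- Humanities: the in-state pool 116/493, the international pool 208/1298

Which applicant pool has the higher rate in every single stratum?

the in-state pool

Business: the in-state pool 88/92 = 95.7%, the international pool 33/37 = 89.2% → the in-state pool
Humanities: the in-state pool 116/493 = 23.5%, the international pool 208/1298 = 16.0% → the in-state pool
The in-state pool has the higher rate in both groups.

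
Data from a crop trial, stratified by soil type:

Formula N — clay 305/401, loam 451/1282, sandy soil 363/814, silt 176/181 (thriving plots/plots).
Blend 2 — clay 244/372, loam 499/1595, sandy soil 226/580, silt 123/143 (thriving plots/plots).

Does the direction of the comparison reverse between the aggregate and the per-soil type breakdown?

No

Clay: Formula N 305/401 = 76.1%, Blend 2 244/372 = 65.6% → Formula N
Loam: Formula N 451/1282 = 35.2%, Blend 2 499/1595 = 31.3% → Formula N
Sandy soil: Formula N 363/814 = 44.6%, Blend 2 226/580 = 39.0% → Formula N
Silt: Formula N 176/181 = 97.2%, Blend 2 123/143 = 86.0% → Formula N
Overall: Formula N 1295/2678 = 48.4%, Blend 2 1092/2690 = 40.6% → Formula N
Formula N wins overall and in every soil group — no reversal.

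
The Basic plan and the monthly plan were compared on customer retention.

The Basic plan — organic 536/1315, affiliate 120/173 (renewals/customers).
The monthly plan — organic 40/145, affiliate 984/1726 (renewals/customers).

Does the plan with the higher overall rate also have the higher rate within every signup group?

No

Organic: the Basic plan 536/1315 = 40.8%, the monthly plan 40/145 = 27.6% → the Basic plan
Affiliate: the Basic plan 120/173 = 69.4%, the monthly plan 984/1726 = 57.0% → the Basic plan
Overall: the Basic plan 656/1488 = 44.1%, the monthly plan 1024/1871 = 54.7% → the monthly plan
The Basic plan wins each signup group but the monthly plan wins overall — the comparison reverses. The Basic plan's customers skew toward organic, which has a lower base rate.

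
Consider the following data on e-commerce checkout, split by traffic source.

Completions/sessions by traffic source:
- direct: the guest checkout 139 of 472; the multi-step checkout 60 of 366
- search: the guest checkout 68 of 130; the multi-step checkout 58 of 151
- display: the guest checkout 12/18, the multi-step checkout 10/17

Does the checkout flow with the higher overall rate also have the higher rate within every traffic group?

Yes

Direct: the guest checkout 139/472 = 29.4%, the multi-step checkout 60/366 = 16.4% → the guest checkout
Search: the guest checkout 68/130 = 52.3%, the multi-step checkout 58/151 = 38.4% → the guest checkout
Display: the guest checkout 12/18 = 66.7%, the multi-step checkout 10/17 = 58.8% → the guest checkout
Overall: the guest checkout 219/620 = 35.3%, the multi-step checkout 128/534 = 24.0% → the guest checkout
The guest checkout wins overall and in every traffic group — no reversal.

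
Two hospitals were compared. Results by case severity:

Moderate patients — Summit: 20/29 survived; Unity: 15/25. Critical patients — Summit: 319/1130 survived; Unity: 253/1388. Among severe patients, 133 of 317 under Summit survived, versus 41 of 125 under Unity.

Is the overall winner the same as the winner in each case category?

Moderate: Summit 20/29 = 69.0%, Unity 15/25 = 60.0% → Summit
Critical: Summit 319/1130 = 28.2%, Unity 253/1388 = 18.2% → Summit
Severe: Summit 133/317 = 42.0%, Unity 41/125 = 32.8% → Summit
Overall: Summit 472/1476 = 32.0%, Unity 309/1538 = 20.1% → Summit
Summit wins overall and in every case group — no reversal.

Yes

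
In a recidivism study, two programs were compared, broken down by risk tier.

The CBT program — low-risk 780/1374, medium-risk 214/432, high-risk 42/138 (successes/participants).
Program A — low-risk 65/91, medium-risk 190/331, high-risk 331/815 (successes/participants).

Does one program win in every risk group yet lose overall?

Low-risk: the CBT program 780/1374 = 56.8%, Program A 65/91 = 71.4% → Program A
Medium-risk: the CBT program 214/432 = 49.5%, Program A 190/331 = 57.4% → Program A
High-risk: the CBT program 42/138 = 30.4%, Program A 331/815 = 40.6% → Program A
Overall: the CBT program 1036/1944 = 53.3%, Program A 586/1237 = 47.4% → the CBT program
Program A wins each risk group but the CBT program wins overall — the comparison reverses. Program A's participants skew toward high-risk, which has a lower base rate.

Yes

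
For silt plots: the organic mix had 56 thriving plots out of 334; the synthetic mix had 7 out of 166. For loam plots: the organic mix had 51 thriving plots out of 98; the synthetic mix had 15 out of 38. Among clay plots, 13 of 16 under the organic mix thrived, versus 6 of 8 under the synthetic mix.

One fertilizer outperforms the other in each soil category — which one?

Silt: the organic mix 56/334 = 16.8%, the synthetic mix 7/166 = 4.2% → the organic mix
Loam: the organic mix 51/98 = 52.0%, the synthetic mix 15/38 = 39.5% → the organic mix
Clay: the organic mix 13/16 = 81.2%, the synthetic mix 6/8 = 75.0% → the organic mix
The organic mix has the higher rate in all 3 groups.

the organic mix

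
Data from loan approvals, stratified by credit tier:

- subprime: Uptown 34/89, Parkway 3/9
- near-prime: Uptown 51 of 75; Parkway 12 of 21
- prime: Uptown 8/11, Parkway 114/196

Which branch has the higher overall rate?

Parkway

Subprime: Uptown 34/89 = 38.2%, Parkway 3/9 = 33.3% → Uptown
Near-prime: Uptown 51/75 = 68.0%, Parkway 12/21 = 57.1% → Uptown
Prime: Uptown 8/11 = 72.7%, Parkway 114/196 = 58.2% → Uptown
Overall: Uptown 93/175 = 53.1%, Parkway 129/226 = 57.1% → Parkway
(Uptown wins every credit group but Parkway wins overall — Uptown's applications skew toward the low-rate subprime group.)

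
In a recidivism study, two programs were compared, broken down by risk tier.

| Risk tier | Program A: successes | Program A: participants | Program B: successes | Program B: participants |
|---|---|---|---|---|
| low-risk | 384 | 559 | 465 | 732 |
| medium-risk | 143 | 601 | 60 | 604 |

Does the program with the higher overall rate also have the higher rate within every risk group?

Yes

Low-risk: Program A 384/559 = 68.7%, Program B 465/732 = 63.5% → Program A
Medium-risk: Program A 143/601 = 23.8%, Program B 60/604 = 9.9% → Program A
Overall: Program A 527/1160 = 45.4%, Program B 525/1336 = 39.3% → Program A
Program A wins overall and in every risk group — no reversal.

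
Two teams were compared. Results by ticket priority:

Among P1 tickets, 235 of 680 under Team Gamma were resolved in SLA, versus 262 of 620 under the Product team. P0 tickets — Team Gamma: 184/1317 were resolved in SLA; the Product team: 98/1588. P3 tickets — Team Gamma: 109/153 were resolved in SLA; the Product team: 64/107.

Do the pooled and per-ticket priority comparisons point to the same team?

P1: Team Gamma 235/680 = 34.6%, the Product team 262/620 = 42.3% → the Product team
P0: Team Gamma 184/1317 = 14.0%, the Product team 98/1588 = 6.2% → Team Gamma
P3: Team Gamma 109/153 = 71.2%, the Product team 64/107 = 59.8% → Team Gamma
Overall: Team Gamma 528/2150 = 24.6%, the Product team 424/2315 = 18.3% → Team Gamma
Neither sweeps: Team Gamma wins 2 of 3 groups, the Product team wins 1. Team Gamma wins overall but not every group — no Simpson reversal.

No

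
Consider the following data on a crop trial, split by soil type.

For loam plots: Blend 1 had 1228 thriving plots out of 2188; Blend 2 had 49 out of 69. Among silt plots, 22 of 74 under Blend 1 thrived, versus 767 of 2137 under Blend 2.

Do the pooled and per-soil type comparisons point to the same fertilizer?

Loam: Blend 1 1228/2188 = 56.1%, Blend 2 49/69 = 71.0% → Blend 2
Silt: Blend 1 22/74 = 29.7%, Blend 2 767/2137 = 35.9% → Blend 2
Overall: Blend 1 1250/2262 = 55.3%, Blend 2 816/2206 = 37.0% → Blend 1
Blend 2 wins each soil group but Blend 1 wins overall — the comparison reverses. Blend 2's plots skew toward silt, which has a lower base rate.

No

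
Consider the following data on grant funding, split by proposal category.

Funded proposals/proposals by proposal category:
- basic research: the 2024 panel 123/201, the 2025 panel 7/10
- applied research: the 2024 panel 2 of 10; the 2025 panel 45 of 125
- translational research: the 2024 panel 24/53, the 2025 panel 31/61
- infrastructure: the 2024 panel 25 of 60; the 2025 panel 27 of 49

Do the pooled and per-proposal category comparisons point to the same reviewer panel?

No

Basic research: the 2024 panel 123/201 = 61.2%, the 2025 panel 7/10 = 70.0% → the 2025 panel
Applied research: the 2024 panel 2/10 = 20.0%, the 2025 panel 45/125 = 36.0% → the 2025 panel
Translational research: the 2024 panel 24/53 = 45.3%, the 2025 panel 31/61 = 50.8% → the 2025 panel
Infrastructure: the 2024 panel 25/60 = 41.7%, the 2025 panel 27/49 = 55.1% → the 2025 panel
Overall: the 2024 panel 174/324 = 53.7%, the 2025 panel 110/245 = 44.9% → the 2024 panel
The 2025 panel wins each proposal group but the 2024 panel wins overall — the comparison reverses. The 2025 panel's proposals skew toward applied research, which has a lower base rate.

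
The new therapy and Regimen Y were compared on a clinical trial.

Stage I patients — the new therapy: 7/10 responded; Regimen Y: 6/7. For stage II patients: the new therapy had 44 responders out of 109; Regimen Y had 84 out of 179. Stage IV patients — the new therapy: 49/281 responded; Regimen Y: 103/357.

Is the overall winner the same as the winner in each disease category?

Yes

Stage I: the new therapy 7/10 = 70.0%, Regimen Y 6/7 = 85.7% → Regimen Y
Stage II: the new therapy 44/109 = 40.4%, Regimen Y 84/179 = 46.9% → Regimen Y
Stage IV: the new therapy 49/281 = 17.4%, Regimen Y 103/357 = 28.9% → Regimen Y
Overall: the new therapy 100/400 = 25.0%, Regimen Y 193/543 = 35.5% → Regimen Y
Regimen Y wins overall and in every disease group — no reversal.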